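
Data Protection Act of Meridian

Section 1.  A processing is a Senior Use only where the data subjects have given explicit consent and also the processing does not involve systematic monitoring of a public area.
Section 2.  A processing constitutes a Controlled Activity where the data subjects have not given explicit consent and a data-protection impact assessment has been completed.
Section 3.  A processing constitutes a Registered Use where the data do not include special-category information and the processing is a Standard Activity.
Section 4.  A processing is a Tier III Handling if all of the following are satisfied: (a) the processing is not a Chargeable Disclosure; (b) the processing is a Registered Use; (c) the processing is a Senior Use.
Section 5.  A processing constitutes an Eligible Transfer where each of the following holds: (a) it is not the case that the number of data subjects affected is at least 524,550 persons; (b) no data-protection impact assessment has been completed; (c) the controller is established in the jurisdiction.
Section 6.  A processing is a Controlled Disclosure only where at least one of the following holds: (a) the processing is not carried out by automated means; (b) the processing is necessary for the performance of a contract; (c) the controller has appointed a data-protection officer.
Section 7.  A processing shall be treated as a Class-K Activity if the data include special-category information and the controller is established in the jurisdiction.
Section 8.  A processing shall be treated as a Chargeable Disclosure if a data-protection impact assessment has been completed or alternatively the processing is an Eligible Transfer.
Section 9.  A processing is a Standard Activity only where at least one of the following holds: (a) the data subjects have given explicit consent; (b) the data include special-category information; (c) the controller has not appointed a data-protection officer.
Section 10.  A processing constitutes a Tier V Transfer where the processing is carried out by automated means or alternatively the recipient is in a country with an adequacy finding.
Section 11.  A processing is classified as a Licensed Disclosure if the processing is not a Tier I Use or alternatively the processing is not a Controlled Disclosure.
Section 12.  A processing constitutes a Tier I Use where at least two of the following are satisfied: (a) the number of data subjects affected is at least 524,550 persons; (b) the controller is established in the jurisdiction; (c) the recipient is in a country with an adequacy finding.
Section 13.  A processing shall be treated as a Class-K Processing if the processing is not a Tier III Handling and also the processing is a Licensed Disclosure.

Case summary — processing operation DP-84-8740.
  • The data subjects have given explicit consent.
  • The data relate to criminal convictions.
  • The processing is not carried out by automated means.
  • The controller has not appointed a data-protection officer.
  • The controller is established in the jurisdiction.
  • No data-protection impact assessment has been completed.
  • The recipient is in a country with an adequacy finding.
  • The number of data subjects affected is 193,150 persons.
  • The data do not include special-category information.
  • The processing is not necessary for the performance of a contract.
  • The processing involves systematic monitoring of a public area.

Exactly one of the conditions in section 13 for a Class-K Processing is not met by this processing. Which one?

Under section 5: number of data subjects affected: 193,150 persons ≥ 524,550 persons? no, so negated condition yes; and no data-protection impact assessment has been completed? yes; and the controller is established in the jurisdiction? yes. So the processing is an Eligible Transfer.
Under section 8: a data-protection impact assessment has been completed? no; or Eligible Transfer (section 5)? yes. So the processing is a Chargeable Disclosure.
Under section 9: the data subjects have given explicit consent? yes; or the data include special-category information? no; or the controller has not appointed a data-protection officer? yes. So the processing is a Standard Activity.
Under section 3: the data do not include special-category information? yes; and Standard Activity (section 9)? yes. So the processing is a Registered Use.
Under section 1: the data subjects have given explicit consent? yes; and the processing does not involve systematic monitoring of a public area? no. So the processing is not a Senior Use.
Under section 4: not a Chargeable Disclosure (section 8)? no; and Registered Use (section 3)? yes; and Senior Use (section 1)? no. So the processing is not a Tier III Handling.
Under section 12: number of data subjects affected: 193,150 persons ≥ 524,550 persons? no; the controller is established in the jurisdiction? yes; the recipient is in a country with an adequacy finding? yes — 2 of 3 hold (need ≥2) → satisfied.
Under section 6: the processing is not carried out by automated means? yes; or the processing is necessary for the performance of a contract? no; or the controller has appointed a data-protection officer? no. So the processing is a Controlled Disclosure.
Under section 11: not a Tier I Use (section 12)? no; or not a Controlled Disclosure (section 6)? no. So the processing is not a Licensed Disclosure.
Under section 13: not a Tier III Handling (section 4)? yes; and Licensed Disclosure (section 11)? no. So the processing is not a Class-K Processing.

Licensed Disclosure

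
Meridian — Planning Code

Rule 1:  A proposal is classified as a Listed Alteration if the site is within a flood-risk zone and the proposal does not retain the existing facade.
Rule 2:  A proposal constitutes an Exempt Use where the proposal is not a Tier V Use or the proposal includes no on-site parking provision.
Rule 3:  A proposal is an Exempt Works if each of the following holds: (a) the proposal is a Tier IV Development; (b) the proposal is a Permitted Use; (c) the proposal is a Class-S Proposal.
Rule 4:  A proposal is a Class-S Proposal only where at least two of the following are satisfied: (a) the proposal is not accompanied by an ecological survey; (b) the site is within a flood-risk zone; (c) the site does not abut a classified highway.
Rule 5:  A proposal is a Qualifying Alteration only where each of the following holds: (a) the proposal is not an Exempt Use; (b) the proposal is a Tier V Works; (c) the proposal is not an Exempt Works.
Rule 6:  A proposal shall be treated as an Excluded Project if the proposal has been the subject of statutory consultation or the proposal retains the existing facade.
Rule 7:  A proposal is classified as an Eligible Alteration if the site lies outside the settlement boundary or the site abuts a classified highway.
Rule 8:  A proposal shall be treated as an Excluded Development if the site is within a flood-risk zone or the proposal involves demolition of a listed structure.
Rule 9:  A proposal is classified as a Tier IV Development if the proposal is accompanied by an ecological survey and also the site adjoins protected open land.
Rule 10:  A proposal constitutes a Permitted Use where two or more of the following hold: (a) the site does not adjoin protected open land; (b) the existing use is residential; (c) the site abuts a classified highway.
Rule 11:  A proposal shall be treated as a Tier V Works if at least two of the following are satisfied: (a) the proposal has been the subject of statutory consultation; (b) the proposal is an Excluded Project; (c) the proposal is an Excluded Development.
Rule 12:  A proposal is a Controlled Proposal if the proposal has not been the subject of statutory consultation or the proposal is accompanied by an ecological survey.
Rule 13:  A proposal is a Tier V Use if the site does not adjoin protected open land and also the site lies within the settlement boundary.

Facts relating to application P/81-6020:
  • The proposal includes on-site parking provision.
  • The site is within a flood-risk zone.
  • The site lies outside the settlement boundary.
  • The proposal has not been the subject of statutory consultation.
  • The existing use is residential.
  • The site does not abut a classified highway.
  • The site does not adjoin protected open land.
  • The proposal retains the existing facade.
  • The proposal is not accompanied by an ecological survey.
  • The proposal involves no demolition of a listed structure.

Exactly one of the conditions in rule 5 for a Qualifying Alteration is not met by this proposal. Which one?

rule 13 — Tier V Use: [the site does not adjoin protected open land? yes] AND [the site lies within the settlement boundary? no] → not satisfied.
rule 2 — Exempt Use: [not a Tier V Use (rule 13)? yes] OR [the proposal includes no on-site parking provision? no] → satisfied.
rule 6 — Excluded Project: [the proposal has been the subject of statutory consultation? no] OR [the proposal retains the existing facade? yes] → satisfied.
rule 8 — Excluded Development: [the site is within a flood-risk zone? yes] OR [the proposal involves demolition of a listed structure? no] → satisfied.
rule 11 — Tier V Works: the proposal has been the subject of statutory consultation? no; Excluded Project (rule 6)? yes; Excluded Development (rule 8)? yes — 2 of 3 hold (need ≥2) → satisfied.
rule 9 — Tier IV Development: [the proposal is accompanied by an ecological survey? no] AND [the site adjoins protected open land? no] → not satisfied.
rule 10 — Permitted Use: the site does not adjoin protected open land? yes; the existing use is residential? yes; the site abuts a classified highway? no — 2 of 3 hold (need ≥2) → satisfied.
rule 4 — Class-S Proposal: the proposal is not accompanied by an ecological survey? yes; the site is within a flood-risk zone? yes; the site does not abut a classified highway? yes — 3 of 3 hold (need ≥2) → satisfied.
rule 3 — Exempt Works: [Tier IV Development (rule 9)? no] AND [Permitted Use (rule 10)? yes] AND [Class-S Proposal (rule 4)? yes] → not satisfied.
rule 5 — Qualifying Alteration: [not an Exempt Use (rule 2)? no] AND [Tier V Works (rule 11)? yes] AND [not an Exempt Works (rule 3)? yes] → not satisfied.

Exempt Use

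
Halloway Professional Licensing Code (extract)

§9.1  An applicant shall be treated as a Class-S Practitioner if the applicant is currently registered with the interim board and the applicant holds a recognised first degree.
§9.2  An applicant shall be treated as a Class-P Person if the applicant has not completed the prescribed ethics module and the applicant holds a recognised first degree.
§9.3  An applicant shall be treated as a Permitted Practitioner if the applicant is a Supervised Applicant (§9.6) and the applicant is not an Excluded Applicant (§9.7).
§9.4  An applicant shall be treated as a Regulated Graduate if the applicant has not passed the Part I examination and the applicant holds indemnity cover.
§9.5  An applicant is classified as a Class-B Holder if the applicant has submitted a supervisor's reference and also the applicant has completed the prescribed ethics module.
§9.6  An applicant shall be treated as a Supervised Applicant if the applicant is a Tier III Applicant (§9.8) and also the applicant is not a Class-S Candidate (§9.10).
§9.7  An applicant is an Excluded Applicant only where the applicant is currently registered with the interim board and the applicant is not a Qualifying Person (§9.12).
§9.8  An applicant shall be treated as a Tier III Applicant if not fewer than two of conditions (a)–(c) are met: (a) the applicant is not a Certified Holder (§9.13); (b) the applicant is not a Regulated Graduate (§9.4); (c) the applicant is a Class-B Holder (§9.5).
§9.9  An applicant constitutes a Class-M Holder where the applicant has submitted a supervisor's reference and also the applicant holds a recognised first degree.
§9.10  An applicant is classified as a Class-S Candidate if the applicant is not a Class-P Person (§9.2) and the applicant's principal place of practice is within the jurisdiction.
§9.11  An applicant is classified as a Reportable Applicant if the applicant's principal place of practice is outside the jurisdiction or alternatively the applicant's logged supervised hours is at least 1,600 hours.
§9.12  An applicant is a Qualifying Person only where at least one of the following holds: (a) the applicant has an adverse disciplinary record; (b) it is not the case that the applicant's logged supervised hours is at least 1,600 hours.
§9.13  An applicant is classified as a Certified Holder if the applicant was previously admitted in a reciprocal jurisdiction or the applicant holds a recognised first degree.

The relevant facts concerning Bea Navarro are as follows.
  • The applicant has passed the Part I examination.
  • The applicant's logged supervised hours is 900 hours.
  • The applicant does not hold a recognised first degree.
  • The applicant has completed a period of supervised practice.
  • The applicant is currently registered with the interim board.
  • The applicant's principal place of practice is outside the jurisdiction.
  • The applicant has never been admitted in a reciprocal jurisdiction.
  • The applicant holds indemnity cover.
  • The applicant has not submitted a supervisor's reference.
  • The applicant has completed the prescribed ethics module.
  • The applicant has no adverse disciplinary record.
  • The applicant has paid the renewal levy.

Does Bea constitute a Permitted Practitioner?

Yes

§9.13 — Certified Holder: [the applicant was previously admitted in a reciprocal jurisdiction? no] OR [the applicant holds a recognised first degree? no] → not satisfied.
§9.4 — Regulated Graduate: [the applicant has not passed the Part I examination? no] AND [the applicant holds indemnity cover? yes] → not satisfied.
§9.5 — Class-B Holder: [the applicant has submitted a supervisor's reference? no] AND [the applicant has completed the prescribed ethics module? yes] → not satisfied.
§9.8 — Tier III Applicant: not a Certified Holder (§9.13)? yes; not a Regulated Graduate (§9.4)? yes; Class-B Holder (§9.5)? no — 2 of 3 hold (need ≥2) → satisfied.
§9.2 — Class-P Person: [the applicant has not completed the prescribed ethics module? no] AND [the applicant holds a recognised first degree? no] → not satisfied.
§9.10 — Class-S Candidate: [not a Class-P Person (§9.2)? yes] AND [the applicant's principal place of practice is within the jurisdiction? no] → not satisfied.
§9.6 — Supervised Applicant: [Tier III Applicant (§9.8)? yes] AND [not a Class-S Candidate (§9.10)? yes] → satisfied.
§9.12 — Qualifying Person: [the applicant has an adverse disciplinary record? no] OR [applicant's logged supervised hours: 900 hours ≥ 1,600 hours? no, so negated condition yes] → satisfied.
§9.7 — Excluded Applicant: [the applicant is currently registered with the interim board? yes] AND [not a Qualifying Person (§9.12)? no] → not satisfied.
§9.3 — Permitted Practitioner: [Supervised Applicant (§9.6)? yes] AND [not an Excluded Applicant (§9.7)? yes] → satisfied.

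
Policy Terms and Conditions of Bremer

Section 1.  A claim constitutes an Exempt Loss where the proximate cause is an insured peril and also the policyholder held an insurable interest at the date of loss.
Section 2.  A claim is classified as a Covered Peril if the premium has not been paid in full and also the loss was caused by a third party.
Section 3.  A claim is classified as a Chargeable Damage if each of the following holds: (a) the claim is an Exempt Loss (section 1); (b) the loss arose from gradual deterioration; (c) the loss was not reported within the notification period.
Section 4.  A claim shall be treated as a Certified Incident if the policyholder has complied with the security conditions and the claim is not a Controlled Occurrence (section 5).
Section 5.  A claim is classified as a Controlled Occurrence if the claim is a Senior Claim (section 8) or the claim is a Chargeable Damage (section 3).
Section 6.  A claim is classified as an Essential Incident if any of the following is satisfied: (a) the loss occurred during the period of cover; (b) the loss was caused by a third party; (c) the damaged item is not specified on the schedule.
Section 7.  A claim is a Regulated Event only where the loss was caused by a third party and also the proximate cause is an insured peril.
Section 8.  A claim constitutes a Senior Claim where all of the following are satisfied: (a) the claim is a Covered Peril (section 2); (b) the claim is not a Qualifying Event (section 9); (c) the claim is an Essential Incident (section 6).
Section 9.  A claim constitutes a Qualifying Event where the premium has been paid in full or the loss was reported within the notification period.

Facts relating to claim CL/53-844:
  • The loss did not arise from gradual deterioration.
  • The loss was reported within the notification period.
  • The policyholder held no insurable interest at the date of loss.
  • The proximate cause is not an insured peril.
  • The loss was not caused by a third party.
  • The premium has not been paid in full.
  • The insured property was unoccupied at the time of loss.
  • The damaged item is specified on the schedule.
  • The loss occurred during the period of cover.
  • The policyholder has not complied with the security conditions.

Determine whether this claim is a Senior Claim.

section 2 — Covered Peril: [the premium has not been paid in full? yes] AND [the loss was caused by a third party? no] → not satisfied.
section 9 — Qualifying Event: [the premium has been paid in full? no] OR [the loss was reported within the notification period? yes] → satisfied.
section 6 — Essential Incident: [the loss occurred during the period of cover? yes] OR [the loss was caused by a third party? no] OR [the damaged item is not specified on the schedule? no] → satisfied.
section 8 — Senior Claim: [Covered Peril (section 2)? no] AND [not a Qualifying Event (section 9)? no] AND [Essential Incident (section 6)? yes] → not satisfied.

No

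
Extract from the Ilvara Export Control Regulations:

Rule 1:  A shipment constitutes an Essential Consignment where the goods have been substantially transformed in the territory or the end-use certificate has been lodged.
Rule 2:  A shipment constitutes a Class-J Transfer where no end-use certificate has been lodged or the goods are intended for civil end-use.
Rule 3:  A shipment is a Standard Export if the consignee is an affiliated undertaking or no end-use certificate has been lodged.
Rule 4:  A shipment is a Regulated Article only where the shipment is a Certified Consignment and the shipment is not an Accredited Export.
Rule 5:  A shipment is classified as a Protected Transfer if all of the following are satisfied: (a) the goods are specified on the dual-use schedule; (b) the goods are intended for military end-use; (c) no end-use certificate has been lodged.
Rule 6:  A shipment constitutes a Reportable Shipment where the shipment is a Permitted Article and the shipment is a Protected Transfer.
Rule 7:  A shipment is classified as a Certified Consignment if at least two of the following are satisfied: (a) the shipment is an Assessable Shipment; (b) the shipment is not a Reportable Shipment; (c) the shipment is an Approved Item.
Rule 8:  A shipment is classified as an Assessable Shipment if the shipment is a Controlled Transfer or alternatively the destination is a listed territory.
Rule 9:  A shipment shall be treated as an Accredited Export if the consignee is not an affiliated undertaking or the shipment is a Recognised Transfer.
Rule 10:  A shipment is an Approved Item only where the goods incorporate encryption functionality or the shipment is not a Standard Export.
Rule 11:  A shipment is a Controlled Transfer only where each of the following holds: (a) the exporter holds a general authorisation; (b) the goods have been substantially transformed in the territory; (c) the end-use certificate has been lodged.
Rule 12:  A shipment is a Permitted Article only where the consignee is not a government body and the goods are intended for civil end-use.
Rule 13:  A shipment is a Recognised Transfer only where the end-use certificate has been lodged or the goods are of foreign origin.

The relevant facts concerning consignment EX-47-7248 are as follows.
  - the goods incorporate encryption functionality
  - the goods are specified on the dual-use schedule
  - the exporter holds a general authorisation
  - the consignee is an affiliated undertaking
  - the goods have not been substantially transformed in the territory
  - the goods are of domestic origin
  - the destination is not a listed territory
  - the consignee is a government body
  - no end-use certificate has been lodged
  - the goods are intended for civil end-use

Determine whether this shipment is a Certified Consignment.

rule 11 — Controlled Transfer: [the exporter holds a general authorisation? yes] AND [the goods have been substantially transformed in the territory? no] AND [the end-use certificate has been lodged? no] → not satisfied.
rule 8 — Assessable Shipment: [Controlled Transfer (rule 11)? no] OR [the destination is a listed territory? no] → not satisfied.
rule 12 — Permitted Article: [the consignee is not a government body? no] AND [the goods are intended for civil end-use? yes] → not satisfied.
rule 5 — Protected Transfer: [the goods are specified on the dual-use schedule? yes] AND [the goods are intended for military end-use? no] AND [no end-use certificate has been lodged? yes] → not satisfied.
rule 6 — Reportable Shipment: [Permitted Article (rule 12)? no] AND [Protected Transfer (rule 5)? no] → not satisfied.
rule 3 — Standard Export: [the consignee is an affiliated undertaking? yes] OR [no end-use certificate has been lodged? yes] → satisfied.
rule 10 — Approved Item: [the goods incorporate encryption functionality? yes] OR [not a Standard Export (rule 3)? no] → satisfied.
rule 7 — Certified Consignment: Assessable Shipment (rule 8)? no; not a Reportable Shipment (rule 6)? yes; Approved Item (rule 10)? yes — 2 of 3 hold (need ≥2) → satisfied.

Yes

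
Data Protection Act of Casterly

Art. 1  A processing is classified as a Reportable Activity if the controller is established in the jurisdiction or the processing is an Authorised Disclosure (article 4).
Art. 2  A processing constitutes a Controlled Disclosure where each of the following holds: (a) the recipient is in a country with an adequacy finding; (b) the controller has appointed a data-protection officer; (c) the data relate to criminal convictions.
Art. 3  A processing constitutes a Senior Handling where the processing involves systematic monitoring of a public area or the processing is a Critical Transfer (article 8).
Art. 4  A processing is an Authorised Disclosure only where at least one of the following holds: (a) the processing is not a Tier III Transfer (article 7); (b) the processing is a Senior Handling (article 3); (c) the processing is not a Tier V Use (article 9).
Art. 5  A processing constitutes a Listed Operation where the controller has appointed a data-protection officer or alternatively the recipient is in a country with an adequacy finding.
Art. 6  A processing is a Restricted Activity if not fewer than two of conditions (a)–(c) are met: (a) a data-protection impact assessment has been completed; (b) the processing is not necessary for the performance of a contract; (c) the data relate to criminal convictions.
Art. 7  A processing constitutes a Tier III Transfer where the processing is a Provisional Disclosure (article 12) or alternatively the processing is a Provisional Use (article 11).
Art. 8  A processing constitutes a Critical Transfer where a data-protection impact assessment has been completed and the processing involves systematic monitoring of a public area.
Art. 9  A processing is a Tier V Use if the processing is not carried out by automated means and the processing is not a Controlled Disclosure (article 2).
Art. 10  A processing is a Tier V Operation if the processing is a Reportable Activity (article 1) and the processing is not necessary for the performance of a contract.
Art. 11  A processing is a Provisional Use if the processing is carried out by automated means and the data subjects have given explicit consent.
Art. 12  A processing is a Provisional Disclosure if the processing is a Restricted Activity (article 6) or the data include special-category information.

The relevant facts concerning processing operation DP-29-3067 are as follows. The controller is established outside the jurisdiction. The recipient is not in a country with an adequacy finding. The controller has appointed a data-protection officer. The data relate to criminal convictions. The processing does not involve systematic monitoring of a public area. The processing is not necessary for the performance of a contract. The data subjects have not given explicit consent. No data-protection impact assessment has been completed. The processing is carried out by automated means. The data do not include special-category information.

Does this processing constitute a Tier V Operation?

Yes

article 6 — Restricted Activity: a data-protection impact assessment has been completed? no; the processing is not necessary for the performance of a contract? yes; the data relate to criminal convictions? yes — 2 of 3 hold (need ≥2) → satisfied.
article 12 — Provisional Disclosure: [Restricted Activity (article 6)? yes] OR [the data include special-category information? no] → satisfied.
article 11 — Provisional Use: [the processing is carried out by automated means? yes] AND [the data subjects have given explicit consent? no] → not satisfied.
article 7 — Tier III Transfer: [Provisional Disclosure (article 12)? yes] OR [Provisional Use (article 11)? no] → satisfied.
article 8 — Critical Transfer: [a data-protection impact assessment has been completed? no] AND [the processing involves systematic monitoring of a public area? no] → not satisfied.
article 3 — Senior Handling: [the processing involves systematic monitoring of a public area? no] OR [Critical Transfer (article 8)? no] → not satisfied.
article 2 — Controlled Disclosure: [the recipient is in a country with an adequacy finding? no] AND [the controller has appointed a data-protection officer? yes] AND [the data relate to criminal convictions? yes] → not satisfied.
article 9 — Tier V Use: [the processing is not carried out by automated means? no] AND [not a Controlled Disclosure (article 2)? yes] → not satisfied.
article 4 — Authorised Disclosure: [not a Tier III Transfer (article 7)? no] OR [Senior Handling (article 3)? no] OR [not a Tier V Use (article 9)? yes] → satisfied.
article 1 — Reportable Activity: [the controller is established in the jurisdiction? no] OR [Authorised Disclosure (article 4)? yes] → satisfied.
article 10 — Tier V Operation: [Reportable Activity (article 1)? yes] AND [the processing is not necessary for the performance of a contract? yes] → satisfied.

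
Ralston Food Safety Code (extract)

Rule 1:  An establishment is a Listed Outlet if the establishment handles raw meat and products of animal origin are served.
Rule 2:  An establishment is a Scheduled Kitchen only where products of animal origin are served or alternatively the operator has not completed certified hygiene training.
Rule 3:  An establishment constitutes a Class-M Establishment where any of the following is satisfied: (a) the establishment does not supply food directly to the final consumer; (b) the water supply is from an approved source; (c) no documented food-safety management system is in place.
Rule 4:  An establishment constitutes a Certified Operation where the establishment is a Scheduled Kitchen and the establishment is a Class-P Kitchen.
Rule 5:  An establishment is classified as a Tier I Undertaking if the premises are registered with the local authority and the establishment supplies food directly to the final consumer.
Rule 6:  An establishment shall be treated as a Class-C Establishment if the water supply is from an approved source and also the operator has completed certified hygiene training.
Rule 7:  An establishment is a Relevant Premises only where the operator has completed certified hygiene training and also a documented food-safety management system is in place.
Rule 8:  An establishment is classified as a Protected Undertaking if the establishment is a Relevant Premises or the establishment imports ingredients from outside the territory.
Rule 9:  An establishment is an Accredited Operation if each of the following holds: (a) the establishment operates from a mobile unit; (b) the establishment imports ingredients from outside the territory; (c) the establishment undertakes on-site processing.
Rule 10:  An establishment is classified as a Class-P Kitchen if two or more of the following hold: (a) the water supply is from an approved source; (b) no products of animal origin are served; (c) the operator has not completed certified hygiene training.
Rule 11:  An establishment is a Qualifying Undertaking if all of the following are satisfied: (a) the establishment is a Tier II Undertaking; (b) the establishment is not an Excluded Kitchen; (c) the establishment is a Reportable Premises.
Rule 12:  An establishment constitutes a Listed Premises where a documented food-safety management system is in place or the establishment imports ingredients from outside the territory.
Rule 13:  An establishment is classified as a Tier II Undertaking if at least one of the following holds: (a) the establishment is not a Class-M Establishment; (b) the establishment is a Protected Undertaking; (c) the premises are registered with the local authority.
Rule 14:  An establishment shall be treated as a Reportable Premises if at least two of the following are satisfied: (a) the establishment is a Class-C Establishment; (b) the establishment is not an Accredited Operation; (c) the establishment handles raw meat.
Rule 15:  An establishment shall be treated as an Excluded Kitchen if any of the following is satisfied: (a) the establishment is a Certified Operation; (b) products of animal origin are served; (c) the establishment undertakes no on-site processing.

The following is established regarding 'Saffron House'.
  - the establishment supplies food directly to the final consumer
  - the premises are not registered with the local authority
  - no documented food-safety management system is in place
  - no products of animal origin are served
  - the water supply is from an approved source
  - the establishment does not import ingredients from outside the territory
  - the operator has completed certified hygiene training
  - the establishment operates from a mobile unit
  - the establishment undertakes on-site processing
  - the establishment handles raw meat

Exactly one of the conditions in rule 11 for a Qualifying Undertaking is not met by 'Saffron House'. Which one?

rule 3 — Class-M Establishment: [the establishment does not supply food directly to the final consumer? no] OR [the water supply is from an approved source? yes] OR [no documented food-safety management system is in place? yes] → satisfied.
rule 7 — Relevant Premises: [the operator has completed certified hygiene training? yes] AND [a documented food-safety management system is in place? no] → not satisfied.
rule 8 — Protected Undertaking: [Relevant Premises (rule 7)? no] OR [the establishment imports ingredients from outside the territory? no] → not satisfied.
rule 13 — Tier II Undertaking: [not a Class-M Establishment (rule 3)? no] OR [Protected Undertaking (rule 8)? no] OR [the premises are registered with the local authority? no] → not satisfied.
rule 2 — Scheduled Kitchen: [products of animal origin are served? no] OR [the operator has not completed certified hygiene training? no] → not satisfied.
rule 10 — Class-P Kitchen: the water supply is from an approved source? yes; no products of animal origin are served? yes; the operator has not completed certified hygiene training? no — 2 of 3 hold (need ≥2) → satisfied.
rule 4 — Certified Operation: [Scheduled Kitchen (rule 2)? no] AND [Class-P Kitchen (rule 10)? yes] → not satisfied.
rule 15 — Excluded Kitchen: [Certified Operation (rule 4)? no] OR [products of animal origin are served? no] OR [the establishment undertakes no on-site processing? no] → not satisfied.
rule 6 — Class-C Establishment: [the water supply is from an approved source? yes] AND [the operator has completed certified hygiene training? yes] → satisfied.
rule 9 — Accredited Operation: [the establishment operates from a mobile unit? yes] AND [the establishment imports ingredients from outside the territory? no] AND [the establishment undertakes on-site processing? yes] → not satisfied.
rule 14 — Reportable Premises: Class-C Establishment (rule 6)? yes; not an Accredited Operation (rule 9)? yes; the establishment handles raw meat? yes — 3 of 3 hold (need ≥2) → satisfied.
rule 11 — Qualifying Undertaking: [Tier II Undertaking (rule 13)? no] AND [not an Excluded Kitchen (rule 15)? yes] AND [Reportable Premises (rule 14)? yes] → not satisfied.

Tier II Undertaking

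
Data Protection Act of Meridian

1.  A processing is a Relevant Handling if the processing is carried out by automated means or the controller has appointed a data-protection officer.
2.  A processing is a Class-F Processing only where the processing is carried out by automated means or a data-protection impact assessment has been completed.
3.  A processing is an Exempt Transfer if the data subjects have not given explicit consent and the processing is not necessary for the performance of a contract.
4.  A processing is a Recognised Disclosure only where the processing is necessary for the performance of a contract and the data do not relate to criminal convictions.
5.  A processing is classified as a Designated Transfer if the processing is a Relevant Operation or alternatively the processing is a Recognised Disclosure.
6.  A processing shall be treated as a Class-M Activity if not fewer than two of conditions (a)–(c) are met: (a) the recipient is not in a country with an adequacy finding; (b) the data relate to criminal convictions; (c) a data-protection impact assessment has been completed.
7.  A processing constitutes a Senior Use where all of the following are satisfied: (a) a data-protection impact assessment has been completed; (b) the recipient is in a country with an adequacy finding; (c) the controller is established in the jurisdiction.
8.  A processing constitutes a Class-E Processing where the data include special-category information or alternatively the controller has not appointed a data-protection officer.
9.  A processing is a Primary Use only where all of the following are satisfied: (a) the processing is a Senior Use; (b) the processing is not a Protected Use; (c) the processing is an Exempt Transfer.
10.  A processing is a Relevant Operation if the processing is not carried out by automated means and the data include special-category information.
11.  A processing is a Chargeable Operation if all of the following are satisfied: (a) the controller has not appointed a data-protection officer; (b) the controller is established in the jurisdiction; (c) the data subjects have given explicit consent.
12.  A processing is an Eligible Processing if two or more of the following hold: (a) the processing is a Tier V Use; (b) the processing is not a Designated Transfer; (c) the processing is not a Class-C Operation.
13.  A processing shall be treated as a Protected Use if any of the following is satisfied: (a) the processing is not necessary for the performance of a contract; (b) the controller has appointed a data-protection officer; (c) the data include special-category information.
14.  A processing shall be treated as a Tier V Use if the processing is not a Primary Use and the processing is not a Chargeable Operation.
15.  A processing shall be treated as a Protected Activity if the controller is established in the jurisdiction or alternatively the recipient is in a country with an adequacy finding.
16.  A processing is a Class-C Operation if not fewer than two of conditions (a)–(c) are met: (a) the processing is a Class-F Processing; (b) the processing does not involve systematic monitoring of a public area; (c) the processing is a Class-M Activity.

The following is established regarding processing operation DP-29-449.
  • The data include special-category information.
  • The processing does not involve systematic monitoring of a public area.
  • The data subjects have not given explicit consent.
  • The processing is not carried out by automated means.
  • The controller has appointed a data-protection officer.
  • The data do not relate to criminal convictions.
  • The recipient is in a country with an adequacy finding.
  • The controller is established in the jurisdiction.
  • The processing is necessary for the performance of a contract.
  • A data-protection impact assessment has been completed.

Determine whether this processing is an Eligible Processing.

paragraph 7 — Senior Use: [a data-protection impact assessment has been completed? yes] AND [the recipient is in a country with an adequacy finding? yes] AND [the controller is established in the jurisdiction? yes] → satisfied.
paragraph 13 — Protected Use: [the processing is not necessary for the performance of a contract? no] OR [the controller has appointed a data-protection officer? yes] OR [the data include special-category information? yes] → satisfied.
paragraph 3 — Exempt Transfer: [the data subjects have not given explicit consent? yes] AND [the processing is not necessary for the performance of a contract? no] → not satisfied.
paragraph 9 — Primary Use: [Senior Use (paragraph 7)? yes] AND [not a Protected Use (paragraph 13)? no] AND [Exempt Transfer (paragraph 3)? no] → not satisfied.
paragraph 11 — Chargeable Operation: [the controller has not appointed a data-protection officer? no] AND [the controller is established in the jurisdiction? yes] AND [the data subjects have given explicit consent? no] → not satisfied.
paragraph 14 — Tier V Use: [not a Primary Use (paragraph 9)? yes] AND [not a Chargeable Operation (paragraph 11)? yes] → satisfied.
paragraph 10 — Relevant Operation: [the processing is not carried out by automated means? yes] AND [the data include special-category information? yes] → satisfied.
paragraph 4 — Recognised Disclosure: [the processing is necessary for the performance of a contract? yes] AND [the data do not relate to criminal convictions? yes] → satisfied.
paragraph 5 — Designated Transfer: [Relevant Operation (paragraph 10)? yes] OR [Recognised Disclosure (paragraph 4)? yes] → satisfied.
paragraph 2 — Class-F Processing: [the processing is carried out by automated means? no] OR [a data-protection impact assessment has been completed? yes] → satisfied.
paragraph 6 — Class-M Activity: the recipient is not in a country with an adequacy finding? no; the data relate to criminal convictions? no; a data-protection impact assessment has been completed? yes — 1 of 3 hold (need ≥2) → not satisfied.
paragraph 16 — Class-C Operation: Class-F Processing (paragraph 2)? yes; the processing does not involve systematic monitoring of a public area? yes; Class-M Activity (paragraph 6)? no — 2 of 3 hold (need ≥2) → satisfied.
paragraph 12 — Eligible Processing: Tier V Use (paragraph 14)? yes; not a Designated Transfer (paragraph 5)? no; not a Class-C Operation (paragraph 16)? no — 1 of 3 hold (need ≥2) → not satisfied.

No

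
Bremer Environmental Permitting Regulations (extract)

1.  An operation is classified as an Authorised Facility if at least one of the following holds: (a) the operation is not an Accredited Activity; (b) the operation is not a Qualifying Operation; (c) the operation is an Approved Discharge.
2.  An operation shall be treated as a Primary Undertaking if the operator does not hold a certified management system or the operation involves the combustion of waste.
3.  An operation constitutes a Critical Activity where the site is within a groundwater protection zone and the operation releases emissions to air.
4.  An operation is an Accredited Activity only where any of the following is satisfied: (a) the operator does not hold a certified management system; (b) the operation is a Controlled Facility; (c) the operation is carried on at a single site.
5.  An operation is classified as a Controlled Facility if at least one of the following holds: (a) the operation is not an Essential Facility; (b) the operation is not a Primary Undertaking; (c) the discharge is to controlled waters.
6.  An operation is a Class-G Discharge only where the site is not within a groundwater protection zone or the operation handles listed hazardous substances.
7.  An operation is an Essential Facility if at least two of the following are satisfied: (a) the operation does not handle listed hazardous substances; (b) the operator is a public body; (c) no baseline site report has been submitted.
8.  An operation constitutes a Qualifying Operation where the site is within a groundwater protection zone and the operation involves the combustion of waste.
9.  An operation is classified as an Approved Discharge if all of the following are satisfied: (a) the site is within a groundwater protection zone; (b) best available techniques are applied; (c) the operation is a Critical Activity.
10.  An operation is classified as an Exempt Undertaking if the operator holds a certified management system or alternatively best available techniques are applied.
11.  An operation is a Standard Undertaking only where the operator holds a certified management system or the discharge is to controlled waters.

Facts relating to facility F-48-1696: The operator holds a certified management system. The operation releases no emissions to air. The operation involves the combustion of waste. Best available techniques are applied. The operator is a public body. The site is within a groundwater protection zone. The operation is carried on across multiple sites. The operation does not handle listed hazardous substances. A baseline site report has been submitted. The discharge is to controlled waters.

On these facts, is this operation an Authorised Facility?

Under paragraph 7: the operation does not handle listed hazardous substances? yes; the operator is a public body? yes; no baseline site report has been submitted? no — 2 of 3 hold (need ≥2) → satisfied.
Under paragraph 2: the operator does not hold a certified management system? no; or the operation involves the combustion of waste? yes. So the operation is a Primary Undertaking.
Under paragraph 5: not an Essential Facility (paragraph 7)? no; or not a Primary Undertaking (paragraph 2)? no; or the discharge is to controlled waters? yes. So the operation is a Controlled Facility.
Under paragraph 4: the operator does not hold a certified management system? no; or Controlled Facility (paragraph 5)? yes; or the operation is carried on at a single site? no. So the operation is an Accredited Activity.
Under paragraph 8: the site is within a groundwater protection zone? yes; and the operation involves the combustion of waste? yes. So the operation is a Qualifying Operation.
Under paragraph 3: the site is within a groundwater protection zone? yes; and the operation releases emissions to air? no. So the operation is not a Critical Activity.
Under paragraph 9: the site is within a groundwater protection zone? yes; and best available techniques are applied? yes; and Critical Activity (paragraph 3)? no. So the operation is not an Approved Discharge.
Under paragraph 1: not an Accredited Activity (paragraph 4)? no; or not a Qualifying Operation (paragraph 8)? no; or Approved Discharge (paragraph 9)? no. So the operation is not an Authorised Facility.

No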